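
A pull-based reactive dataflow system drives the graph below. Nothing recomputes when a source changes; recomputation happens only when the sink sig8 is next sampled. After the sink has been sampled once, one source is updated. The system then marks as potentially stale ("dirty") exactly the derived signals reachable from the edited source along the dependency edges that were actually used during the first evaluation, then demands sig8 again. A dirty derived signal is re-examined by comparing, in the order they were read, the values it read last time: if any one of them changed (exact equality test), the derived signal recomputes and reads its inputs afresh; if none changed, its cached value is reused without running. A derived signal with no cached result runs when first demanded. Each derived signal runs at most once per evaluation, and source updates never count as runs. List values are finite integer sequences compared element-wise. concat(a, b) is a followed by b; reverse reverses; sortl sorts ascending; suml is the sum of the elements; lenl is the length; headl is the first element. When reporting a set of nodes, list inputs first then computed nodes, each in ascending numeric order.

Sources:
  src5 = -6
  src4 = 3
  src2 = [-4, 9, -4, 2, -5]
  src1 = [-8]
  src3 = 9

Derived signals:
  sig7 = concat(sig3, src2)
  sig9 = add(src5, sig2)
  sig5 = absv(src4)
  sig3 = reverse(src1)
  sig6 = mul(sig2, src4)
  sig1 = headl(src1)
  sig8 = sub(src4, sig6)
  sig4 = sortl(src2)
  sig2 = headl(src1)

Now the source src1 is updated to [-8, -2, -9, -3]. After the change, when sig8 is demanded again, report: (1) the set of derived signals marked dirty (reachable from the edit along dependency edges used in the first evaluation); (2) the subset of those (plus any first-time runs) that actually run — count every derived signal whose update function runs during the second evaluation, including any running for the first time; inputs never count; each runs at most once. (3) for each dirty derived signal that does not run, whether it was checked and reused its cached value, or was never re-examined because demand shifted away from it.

First evaluation (everything demanded from the output):
  sig2 = headl([-8]) = -8
  sig6 = mul(-8, 3) = -24
  sig8 = sub(3, -24) = 27

Propagation after the edit:
  sig2: runs — src1 [-8]->[-8, -2, -9, -3]; result -8 (same value as before).
  sig6: checked — values it read are unchanged (sig2 unchanged, src4 unchanged); reused cached -24 without running.
  sig8: checked — values it read are unchanged (src4 unchanged, sig6 unchanged); reused cached 27 without running.

Key observation: the change is absorbed at sig2 — it re-runs but produces the same value, and the output's value is unchanged.

Marked dirty: sig2, sig6, sig8.
Derived signals that run: sig2 — 1 in total.
Checked but reused from cache: sig6, sig8.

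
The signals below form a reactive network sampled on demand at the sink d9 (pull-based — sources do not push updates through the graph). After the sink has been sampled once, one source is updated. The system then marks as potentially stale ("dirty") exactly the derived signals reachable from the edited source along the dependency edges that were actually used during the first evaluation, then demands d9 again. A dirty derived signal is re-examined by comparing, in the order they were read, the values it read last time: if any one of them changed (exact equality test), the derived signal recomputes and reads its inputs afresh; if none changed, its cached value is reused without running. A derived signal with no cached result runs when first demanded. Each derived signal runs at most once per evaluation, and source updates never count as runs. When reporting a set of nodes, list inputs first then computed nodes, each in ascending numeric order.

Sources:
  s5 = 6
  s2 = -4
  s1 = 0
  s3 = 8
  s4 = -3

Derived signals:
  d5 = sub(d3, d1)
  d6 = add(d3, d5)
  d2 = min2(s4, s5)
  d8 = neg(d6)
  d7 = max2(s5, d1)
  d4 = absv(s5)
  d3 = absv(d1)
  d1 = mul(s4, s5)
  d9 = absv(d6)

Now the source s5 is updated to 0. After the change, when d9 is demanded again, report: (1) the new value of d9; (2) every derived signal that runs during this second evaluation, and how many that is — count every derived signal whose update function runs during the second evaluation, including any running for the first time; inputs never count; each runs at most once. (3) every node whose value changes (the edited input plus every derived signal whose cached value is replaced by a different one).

Initial pass — values computed on the first demand:
  d1 = mul(-3, 6) = -18
  d3 = absv(-18) = 18
  d5 = sub(18, -18) = 36
  d6 = add(18, 36) = 54
  d9 = absv(54) = 54

Second demand — change propagation:
  d1: re-runs because s5 6->0; new result 0.
  d3: re-runs because d1 -18->0; new result 0.
  d5: re-runs because d3 18->0; d1 -18->0; new result 0.
  d6: re-runs because d3 18->0; d5 36->0; new result 0.
  d9: re-runs because d6 54->0; new result 0.

d9 now evaluates to 0.
Run set: d1, d3, d5, d6, d9 (5 run).
Changed values: s5, d1, d3, d5, d6, d9.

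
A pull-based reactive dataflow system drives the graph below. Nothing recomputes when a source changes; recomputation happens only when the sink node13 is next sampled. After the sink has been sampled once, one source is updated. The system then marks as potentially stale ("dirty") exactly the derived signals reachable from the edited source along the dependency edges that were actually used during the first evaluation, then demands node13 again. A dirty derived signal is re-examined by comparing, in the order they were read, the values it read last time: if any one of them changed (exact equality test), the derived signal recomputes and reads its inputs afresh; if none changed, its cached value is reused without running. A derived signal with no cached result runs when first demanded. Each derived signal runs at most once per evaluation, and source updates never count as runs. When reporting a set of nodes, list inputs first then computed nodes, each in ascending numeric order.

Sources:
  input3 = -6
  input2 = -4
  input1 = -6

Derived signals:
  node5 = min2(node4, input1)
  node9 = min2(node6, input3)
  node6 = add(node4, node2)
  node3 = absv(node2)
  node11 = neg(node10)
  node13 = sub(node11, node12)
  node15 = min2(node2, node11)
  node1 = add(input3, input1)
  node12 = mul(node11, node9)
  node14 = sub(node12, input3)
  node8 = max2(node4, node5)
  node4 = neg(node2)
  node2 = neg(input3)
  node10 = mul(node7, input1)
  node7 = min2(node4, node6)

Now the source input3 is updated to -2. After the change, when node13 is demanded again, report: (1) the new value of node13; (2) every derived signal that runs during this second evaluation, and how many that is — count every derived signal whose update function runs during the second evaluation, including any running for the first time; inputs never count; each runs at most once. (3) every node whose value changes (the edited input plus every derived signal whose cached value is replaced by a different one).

First evaluation (everything demanded from the output):
  node2 = neg(-6) = 6
  node4 = neg(6) = -6
  node6 = add(-6, 6) = 0
  node7 = min2(-6, 0) = -6
  node9 = min2(0, -6) = -6
  node10 = mul(-6, -6) = 36
  node11 = neg(36) = -36
  node12 = mul(-36, -6) = 216
  node13 = sub(-36, 216) = -252

Propagation after the edit:
  node2: runs — input3 -6->-2; result 2.
  node4: runs — node2 6->2; result -2.
  node6: runs — node4 -6->-2; node2 6->2; result 0 (same value as before).
  node7: runs — node4 -6->-2; result -2.
  node9: runs — input3 -6->-2; result -2.
  node10: runs — node7 -6->-2; result 12.
  node11: runs — node10 36->12; result -12.
  node12: runs — node11 -36->-12; node9 -6->-2; result 24.
  node13: runs — node11 -36->-12; node12 216->24; result -36.

New value of node13: -36.
Derived signals that run: node2, node4, node6, node7, node9, node10, node11, node12, node13 — 9 in total.
Values that change: input3, node2, node4, node7, node9, node10, node11, node12, node13.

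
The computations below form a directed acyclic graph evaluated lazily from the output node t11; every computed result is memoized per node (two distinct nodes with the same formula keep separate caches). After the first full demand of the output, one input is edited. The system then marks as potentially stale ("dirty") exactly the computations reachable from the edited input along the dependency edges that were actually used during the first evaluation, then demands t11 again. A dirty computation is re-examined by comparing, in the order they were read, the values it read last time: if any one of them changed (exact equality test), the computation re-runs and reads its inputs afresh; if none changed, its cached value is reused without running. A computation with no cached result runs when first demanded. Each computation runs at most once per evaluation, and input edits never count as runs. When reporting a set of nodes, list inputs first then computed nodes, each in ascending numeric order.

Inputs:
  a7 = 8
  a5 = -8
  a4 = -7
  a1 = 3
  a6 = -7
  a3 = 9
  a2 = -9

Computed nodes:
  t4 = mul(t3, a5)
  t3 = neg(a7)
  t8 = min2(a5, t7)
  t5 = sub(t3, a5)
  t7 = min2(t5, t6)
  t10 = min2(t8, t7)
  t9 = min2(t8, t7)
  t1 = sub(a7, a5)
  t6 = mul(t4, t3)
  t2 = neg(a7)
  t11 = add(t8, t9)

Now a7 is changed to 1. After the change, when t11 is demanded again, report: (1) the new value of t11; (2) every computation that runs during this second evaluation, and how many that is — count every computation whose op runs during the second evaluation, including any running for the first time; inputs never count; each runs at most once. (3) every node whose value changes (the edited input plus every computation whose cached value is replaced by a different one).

First demand of the output computes:
  t3 = neg(8) = -8
  t4 = mul(-8, -8) = 64
  t5 = sub(-8, -8) = 0
  t6 = mul(64, -8) = -512
  t7 = min2(0, -512) = -512
  t8 = min2(-8, -512) = -512
  t9 = min2(-512, -512) = -512
  t11 = add(-512, -512) = -1024

After the edit, cleaning proceeds:
  t3: a read changed (a7 8->1) — executes, giving -1.
  t4: a read changed (t3 -8->-1) — executes, giving 8.
  t5: a read changed (t3 -8->-1) — executes, giving 7.
  t6: a read changed (t4 64->8; t3 -8->-1) — executes, giving -8.
  t7: a read changed (t5 0->7; t6 -512->-8) — executes, giving -8.
  t8: a read changed (t7 -512->-8) — executes, giving -8.
  t9: a read changed (t8 -512->-8; t7 -512->-8) — executes, giving -8.
  t11: a read changed (t8 -512->-8; t9 -512->-8) — executes, giving -16.

Demanding t11 again yields -16.
8 computations run: t3, t4, t5, t6, t7, t8, t9, t11.
The nodes whose values change: a7, t3, t4, t5, t6, t7, t8, t9, t11.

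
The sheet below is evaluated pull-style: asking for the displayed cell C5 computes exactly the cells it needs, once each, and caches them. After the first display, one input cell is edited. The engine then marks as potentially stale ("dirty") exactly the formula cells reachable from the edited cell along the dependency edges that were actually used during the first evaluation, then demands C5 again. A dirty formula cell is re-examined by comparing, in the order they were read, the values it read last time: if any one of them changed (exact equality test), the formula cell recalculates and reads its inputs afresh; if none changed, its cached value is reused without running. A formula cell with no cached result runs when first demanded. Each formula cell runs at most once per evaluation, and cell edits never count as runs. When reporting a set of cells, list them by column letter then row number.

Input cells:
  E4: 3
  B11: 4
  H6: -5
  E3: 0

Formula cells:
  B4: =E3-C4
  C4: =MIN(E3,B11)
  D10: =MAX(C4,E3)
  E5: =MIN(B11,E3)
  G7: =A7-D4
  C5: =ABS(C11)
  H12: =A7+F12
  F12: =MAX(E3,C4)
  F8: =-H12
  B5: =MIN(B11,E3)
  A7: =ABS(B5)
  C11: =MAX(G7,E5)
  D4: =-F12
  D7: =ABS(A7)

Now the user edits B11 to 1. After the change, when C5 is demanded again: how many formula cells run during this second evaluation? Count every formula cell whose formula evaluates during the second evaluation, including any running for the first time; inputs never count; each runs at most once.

3 formula cells run: B5, C4, E5.
Note where the cutoff bites: F12 is checked, finds nothing changed, and keeps its cache.

First demand of the output computes:
  B5 = MIN(4, 0) = 0
  A7 = ABS(0) = 0
  C4 = MIN(0, 4) = 0
  E5 = MIN(4, 0) = 0
  F12 = MAX(0, 0) = 0
  D4 = -(0) = 0
  G7 = 0 - 0 = 0
  C11 = MAX(0, 0) = 0
  C5 = ABS(0) = 0

After the edit, cleaning proceeds:
  B5: a read changed (B11 4->1) — executes, giving 0 — identical to its old value.
  A7: dirty, but its reads are unchanged (B5 unchanged); cached 0 stands.
  C4: a read changed (B11 4->1) — executes, giving 0 — identical to its old value.
  E5: a read changed (B11 4->1) — executes, giving 0 — identical to its old value.
  F12: dirty, but its reads are unchanged (E3 unchanged, C4 unchanged); cached 0 stands.
  D4: dirty, but its reads are unchanged (F12 unchanged); cached 0 stands.
  G7: dirty, but its reads are unchanged (A7 unchanged, D4 unchanged); cached 0 stands.
  C11: dirty, but its reads are unchanged (G7 unchanged, E5 unchanged); cached 0 stands.
  C5: dirty, but its reads are unchanged (C11 unchanged); cached 0 stands.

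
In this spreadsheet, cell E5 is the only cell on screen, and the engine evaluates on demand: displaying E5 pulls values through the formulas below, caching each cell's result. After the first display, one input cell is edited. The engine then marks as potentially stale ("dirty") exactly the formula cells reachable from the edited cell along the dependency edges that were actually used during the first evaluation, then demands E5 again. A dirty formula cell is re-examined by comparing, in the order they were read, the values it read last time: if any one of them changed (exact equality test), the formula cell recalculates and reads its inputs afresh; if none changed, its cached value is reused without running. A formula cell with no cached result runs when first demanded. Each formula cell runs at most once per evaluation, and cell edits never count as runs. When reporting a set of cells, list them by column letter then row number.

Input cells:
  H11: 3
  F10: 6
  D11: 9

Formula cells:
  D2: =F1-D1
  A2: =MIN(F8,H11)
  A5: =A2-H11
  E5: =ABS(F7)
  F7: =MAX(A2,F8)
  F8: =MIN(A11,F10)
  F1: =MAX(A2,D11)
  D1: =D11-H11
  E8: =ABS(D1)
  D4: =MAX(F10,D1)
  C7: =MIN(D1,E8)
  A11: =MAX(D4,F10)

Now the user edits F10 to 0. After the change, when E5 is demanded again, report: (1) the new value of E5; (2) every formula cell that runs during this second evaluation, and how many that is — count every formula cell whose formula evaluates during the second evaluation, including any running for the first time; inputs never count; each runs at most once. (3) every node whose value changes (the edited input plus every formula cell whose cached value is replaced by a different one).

Initial pass — values computed on the first demand:
  D1 = 9 - 3 = 6
  D4 = MAX(6, 6) = 6
  A11 = MAX(6, 6) = 6
  F8 = MIN(6, 6) = 6
  A2 = MIN(6, 3) = 3
  F7 = MAX(3, 6) = 6
  E5 = ABS(6) = 6

Second demand — change propagation:
  D4: re-runs because F10 6->0; new result 6 (unchanged).
  A11: re-runs because F10 6->0; new result 6 (unchanged).
  F8: re-runs because F10 6->0; new result 0.
  A2: re-runs because F8 6->0; new result 0.
  F7: re-runs because A2 3->0; F8 6->0; new result 0.
  E5: re-runs because F7 6->0; new result 0.

E5 now evaluates to 0.
Run set: A2, A11, D4, E5, F7, F8 (6 run).
Changed values: A2, E5, F7, F8, F10.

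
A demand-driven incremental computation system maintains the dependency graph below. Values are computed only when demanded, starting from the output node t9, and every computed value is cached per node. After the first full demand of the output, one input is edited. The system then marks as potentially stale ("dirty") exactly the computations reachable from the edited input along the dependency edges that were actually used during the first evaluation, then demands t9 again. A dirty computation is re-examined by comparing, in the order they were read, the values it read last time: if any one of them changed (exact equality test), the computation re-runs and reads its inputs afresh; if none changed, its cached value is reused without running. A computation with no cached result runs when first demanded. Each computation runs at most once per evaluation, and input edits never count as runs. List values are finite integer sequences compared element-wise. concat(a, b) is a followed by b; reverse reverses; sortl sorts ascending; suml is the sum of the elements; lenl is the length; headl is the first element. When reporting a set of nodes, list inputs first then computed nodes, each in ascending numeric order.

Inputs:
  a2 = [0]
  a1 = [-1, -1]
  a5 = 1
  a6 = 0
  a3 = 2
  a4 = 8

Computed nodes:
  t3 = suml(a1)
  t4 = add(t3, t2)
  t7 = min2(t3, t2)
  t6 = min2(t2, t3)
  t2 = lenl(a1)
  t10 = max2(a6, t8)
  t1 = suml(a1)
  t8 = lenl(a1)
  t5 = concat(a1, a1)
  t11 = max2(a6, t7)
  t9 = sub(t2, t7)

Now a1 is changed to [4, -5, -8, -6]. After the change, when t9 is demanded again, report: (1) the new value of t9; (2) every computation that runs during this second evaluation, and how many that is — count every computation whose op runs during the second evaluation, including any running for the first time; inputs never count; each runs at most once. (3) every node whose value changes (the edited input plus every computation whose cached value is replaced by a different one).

First evaluation (everything demanded from the output):
  t2 = lenl([-1, -1]) = 2
  t3 = suml([-1, -1]) = -2
  t7 = min2(-2, 2) = -2
  t9 = sub(2, -2) = 4

Propagation after the edit:
  t2: runs — a1 [-1, -1]->[4, -5, -8, -6]; result 4.
  t3: runs — a1 [-1, -1]->[4, -5, -8, -6]; result -15.
  t7: runs — t3 -2->-15; t2 2->4; result -15.
  t9: runs — t2 2->4; t7 -2->-15; result 19.

New value of t9: 19.
Computations that run: t2, t3, t7, t9 — 4 in total.
Values that change: a1, t2, t3, t7, t9.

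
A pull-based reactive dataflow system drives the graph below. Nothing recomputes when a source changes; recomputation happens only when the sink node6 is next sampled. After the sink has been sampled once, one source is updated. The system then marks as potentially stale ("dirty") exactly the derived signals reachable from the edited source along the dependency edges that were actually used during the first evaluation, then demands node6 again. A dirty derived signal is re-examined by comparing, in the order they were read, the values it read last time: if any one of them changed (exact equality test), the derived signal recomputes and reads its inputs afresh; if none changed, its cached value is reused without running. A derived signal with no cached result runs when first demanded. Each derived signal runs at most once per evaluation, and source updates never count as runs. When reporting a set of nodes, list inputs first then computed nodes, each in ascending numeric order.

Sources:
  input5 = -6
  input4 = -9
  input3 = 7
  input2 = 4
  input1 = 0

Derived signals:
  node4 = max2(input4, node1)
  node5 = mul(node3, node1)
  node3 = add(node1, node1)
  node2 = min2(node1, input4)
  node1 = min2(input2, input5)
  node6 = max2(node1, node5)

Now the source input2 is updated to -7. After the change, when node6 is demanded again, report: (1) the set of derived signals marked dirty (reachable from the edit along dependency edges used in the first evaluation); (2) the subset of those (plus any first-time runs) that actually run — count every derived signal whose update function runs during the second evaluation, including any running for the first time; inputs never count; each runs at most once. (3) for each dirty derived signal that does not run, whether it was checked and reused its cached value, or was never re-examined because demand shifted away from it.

Marked dirty: node1, node3, node5, node6.
Derived signals that run: node1, node3, node5, node6 — 4 in total.
Every dirty derived signal ran.

First evaluation (everything demanded from the output):
  node1 = min2(4, -6) = -6
  node3 = add(-6, -6) = -12
  node5 = mul(-12, -6) = 72
  node6 = max2(-6, 72) = 72

Propagation after the edit:
  node1: runs — input2 4->-7; result -7.
  node3: runs — node1 -6->-7; node1 -6->-7; result -14.
  node5: runs — node3 -12->-14; node1 -6->-7; result 98.
  node6: runs — node1 -6->-7; node5 72->98; result 98.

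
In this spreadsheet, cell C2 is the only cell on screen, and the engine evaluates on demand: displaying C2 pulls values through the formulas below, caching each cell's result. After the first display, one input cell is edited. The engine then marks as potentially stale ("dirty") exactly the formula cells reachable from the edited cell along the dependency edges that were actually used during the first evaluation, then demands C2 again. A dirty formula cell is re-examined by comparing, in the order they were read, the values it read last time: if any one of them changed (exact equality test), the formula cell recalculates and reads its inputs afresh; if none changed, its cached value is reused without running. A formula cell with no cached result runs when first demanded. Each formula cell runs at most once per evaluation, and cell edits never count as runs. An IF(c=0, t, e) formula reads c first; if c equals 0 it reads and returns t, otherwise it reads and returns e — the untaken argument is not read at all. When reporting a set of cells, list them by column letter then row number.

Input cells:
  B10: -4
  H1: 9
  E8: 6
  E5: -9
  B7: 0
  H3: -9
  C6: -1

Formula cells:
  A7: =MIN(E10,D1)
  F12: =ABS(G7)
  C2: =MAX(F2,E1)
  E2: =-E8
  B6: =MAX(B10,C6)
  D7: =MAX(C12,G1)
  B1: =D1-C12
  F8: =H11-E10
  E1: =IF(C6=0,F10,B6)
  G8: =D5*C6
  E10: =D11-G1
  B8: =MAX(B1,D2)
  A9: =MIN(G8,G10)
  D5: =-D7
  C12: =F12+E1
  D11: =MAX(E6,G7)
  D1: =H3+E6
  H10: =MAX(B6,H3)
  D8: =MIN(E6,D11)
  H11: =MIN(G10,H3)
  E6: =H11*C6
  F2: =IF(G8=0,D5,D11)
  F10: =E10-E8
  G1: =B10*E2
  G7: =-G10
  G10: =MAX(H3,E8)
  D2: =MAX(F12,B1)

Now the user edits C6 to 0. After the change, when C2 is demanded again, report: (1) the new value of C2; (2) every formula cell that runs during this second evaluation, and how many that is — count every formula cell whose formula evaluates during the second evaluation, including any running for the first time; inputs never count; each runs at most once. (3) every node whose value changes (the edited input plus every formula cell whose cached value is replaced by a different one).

C2 now evaluates to -24.
Run set: C2, C12, D7, D11, E1, E6, E10, F2, F10, G8 (10 run).
Changed values: C2, C6, C12, D11, E1, E6, F2, G8.
The important point: the flipped condition redirects demand; B6 is left stale, never re-checked.

Initial pass — values computed on the first demand:
  B6 = MAX(-4, -1) = -1
  E1 = IF(C6=0: C6=-1 -> else branch B6) = -1
  E2 = -(6) = -6
  G1 = -4 * -6 = 24
  G10 = MAX(-9, 6) = 6
  G7 = -(6) = -6
  F12 = ABS(-6) = 6
  C12 = 6 + -1 = 5
  D7 = MAX(5, 24) = 24
  D5 = -(24) = -24
  G8 = -24 * -1 = 24
  H11 = MIN(6, -9) = -9
  E6 = -9 * -1 = 9
  D11 = MAX(9, -6) = 9
  F2 = IF(G8=0: G8=24 -> else branch D11) = 9
  C2 = MAX(9, -1) = 9

Second demand — change propagation:
  B6: dirty yet unreached — the second evaluation never asks for it.
  E6: re-runs because C6 -1->0; new result 0.
  D11: re-runs because E6 9->0; new result 0.
  E10: newly demanded (no cache) — executes and yields -24.
  F10: newly demanded (no cache) — executes and yields -30.
  E1: re-runs because C6 -1->0; new result -30.
  C12: re-runs because E1 -1->-30; new result -24.
  D7: re-runs because C12 5->-24; new result 24 (unchanged).
  D5: re-examined; everything it read last time is the same (D7 unchanged) — cache -24 kept, no run.
  G8: re-runs because C6 -1->0; new result 0.
  F2: re-runs because G8 24->0; D11 9->0; new result -24.
  C2: re-runs because F2 9->-24; E1 -1->-30; new result -24.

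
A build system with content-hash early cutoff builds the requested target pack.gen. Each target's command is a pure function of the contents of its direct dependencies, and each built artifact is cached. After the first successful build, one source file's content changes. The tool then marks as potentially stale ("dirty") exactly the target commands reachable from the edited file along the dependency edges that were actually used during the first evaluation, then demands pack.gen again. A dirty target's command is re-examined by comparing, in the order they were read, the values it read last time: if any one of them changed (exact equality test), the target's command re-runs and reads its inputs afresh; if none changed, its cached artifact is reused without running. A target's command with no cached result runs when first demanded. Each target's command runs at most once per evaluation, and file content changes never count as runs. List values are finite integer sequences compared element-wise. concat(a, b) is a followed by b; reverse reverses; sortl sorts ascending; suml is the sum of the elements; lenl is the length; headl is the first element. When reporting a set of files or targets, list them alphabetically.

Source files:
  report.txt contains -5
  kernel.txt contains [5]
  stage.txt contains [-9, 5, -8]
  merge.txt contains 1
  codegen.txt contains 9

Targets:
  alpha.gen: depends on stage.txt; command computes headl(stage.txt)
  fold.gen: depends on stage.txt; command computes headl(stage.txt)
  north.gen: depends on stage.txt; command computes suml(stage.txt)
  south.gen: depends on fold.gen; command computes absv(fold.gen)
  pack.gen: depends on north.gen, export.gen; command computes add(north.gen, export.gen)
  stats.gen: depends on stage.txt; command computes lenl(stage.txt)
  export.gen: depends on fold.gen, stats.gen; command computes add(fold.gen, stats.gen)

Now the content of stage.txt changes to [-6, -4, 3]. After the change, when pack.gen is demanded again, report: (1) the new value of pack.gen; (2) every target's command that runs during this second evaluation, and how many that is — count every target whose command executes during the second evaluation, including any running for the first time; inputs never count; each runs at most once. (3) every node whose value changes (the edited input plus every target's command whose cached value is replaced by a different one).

First evaluation (everything demanded from the output):
  fold.gen = headl([-9, 5, -8]) = -9
  north.gen = suml([-9, 5, -8]) = -12
  stats.gen = lenl([-9, 5, -8]) = 3
  export.gen = add(-9, 3) = -6
  pack.gen = add(-12, -6) = -18

Propagation after the edit:
  fold.gen: runs — stage.txt [-9, 5, -8]->[-6, -4, 3]; result -6.
  north.gen: runs — stage.txt [-9, 5, -8]->[-6, -4, 3]; result -7.
  stats.gen: runs — stage.txt [-9, 5, -8]->[-6, -4, 3]; result 3 (same value as before).
  export.gen: runs — fold.gen -9->-6; result -3.
  pack.gen: runs — north.gen -12->-7; export.gen -6->-3; result -10.

New value of pack.gen: -10.
Target commands that run: export.gen, fold.gen, north.gen, pack.gen, stats.gen — 5 in total.
Values that change: export.gen, fold.gen, north.gen, pack.gen, stage.txt.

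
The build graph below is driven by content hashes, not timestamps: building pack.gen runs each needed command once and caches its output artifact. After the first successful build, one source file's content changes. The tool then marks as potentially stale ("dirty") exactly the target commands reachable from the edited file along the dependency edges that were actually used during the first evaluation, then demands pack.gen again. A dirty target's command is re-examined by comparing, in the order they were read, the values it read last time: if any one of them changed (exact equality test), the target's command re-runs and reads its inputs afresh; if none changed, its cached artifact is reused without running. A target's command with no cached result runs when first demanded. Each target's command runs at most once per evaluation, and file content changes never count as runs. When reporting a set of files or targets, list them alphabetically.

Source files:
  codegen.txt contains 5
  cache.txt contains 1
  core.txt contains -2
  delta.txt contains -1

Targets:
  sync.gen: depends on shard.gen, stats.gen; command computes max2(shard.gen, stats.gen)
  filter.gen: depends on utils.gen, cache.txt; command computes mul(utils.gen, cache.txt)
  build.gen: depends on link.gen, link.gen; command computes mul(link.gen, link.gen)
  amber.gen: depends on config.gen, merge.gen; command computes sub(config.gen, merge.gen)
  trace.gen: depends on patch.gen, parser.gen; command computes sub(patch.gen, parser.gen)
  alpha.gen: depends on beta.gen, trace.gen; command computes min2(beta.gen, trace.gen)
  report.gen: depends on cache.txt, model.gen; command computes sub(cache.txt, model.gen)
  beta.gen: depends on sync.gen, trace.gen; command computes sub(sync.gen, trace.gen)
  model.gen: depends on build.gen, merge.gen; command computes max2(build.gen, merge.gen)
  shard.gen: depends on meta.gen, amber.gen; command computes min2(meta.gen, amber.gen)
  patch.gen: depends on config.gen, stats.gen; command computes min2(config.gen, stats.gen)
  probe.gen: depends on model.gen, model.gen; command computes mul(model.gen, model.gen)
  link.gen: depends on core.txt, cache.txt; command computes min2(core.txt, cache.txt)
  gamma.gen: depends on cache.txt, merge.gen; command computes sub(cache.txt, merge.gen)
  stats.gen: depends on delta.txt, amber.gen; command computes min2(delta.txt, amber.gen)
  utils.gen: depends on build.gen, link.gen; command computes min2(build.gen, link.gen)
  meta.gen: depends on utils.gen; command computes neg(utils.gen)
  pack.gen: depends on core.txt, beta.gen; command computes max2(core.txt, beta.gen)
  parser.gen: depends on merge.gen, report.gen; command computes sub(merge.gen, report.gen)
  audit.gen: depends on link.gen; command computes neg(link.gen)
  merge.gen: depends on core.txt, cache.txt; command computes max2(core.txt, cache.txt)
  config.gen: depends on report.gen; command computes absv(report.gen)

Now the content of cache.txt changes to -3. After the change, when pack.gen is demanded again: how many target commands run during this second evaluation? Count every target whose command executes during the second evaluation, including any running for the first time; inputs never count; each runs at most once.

Run set: amber.gen, beta.gen, build.gen, config.gen, link.gen, merge.gen, meta.gen, model.gen, pack.gen, parser.gen, patch.gen, report.gen, shard.gen, stats.gen, sync.gen, trace.gen, utils.gen (17 run).

Initial pass — values computed on the first demand:
  link.gen = min2(-2, 1) = -2
  build.gen = mul(-2, -2) = 4
  merge.gen = max2(-2, 1) = 1
  model.gen = max2(4, 1) = 4
  report.gen = sub(1, 4) = -3
  config.gen = absv(-3) = 3
  amber.gen = sub(3, 1) = 2
  parser.gen = sub(1, -3) = 4
  stats.gen = min2(-1, 2) = -1
  patch.gen = min2(3, -1) = -1
  trace.gen = sub(-1, 4) = -5
  utils.gen = min2(4, -2) = -2
  meta.gen = neg(-2) = 2
  shard.gen = min2(2, 2) = 2
  sync.gen = max2(2, -1) = 2
  beta.gen = sub(2, -5) = 7
  pack.gen = max2(-2, 7) = 7

Second demand — change propagation:
  link.gen: re-runs because cache.txt 1->-3; new result -3.
  build.gen: re-runs because link.gen -2->-3; link.gen -2->-3; new result 9.
  merge.gen: re-runs because cache.txt 1->-3; new result -2.
  model.gen: re-runs because build.gen 4->9; merge.gen 1->-2; new result 9.
  report.gen: re-runs because cache.txt 1->-3; model.gen 4->9; new result -12.
  config.gen: re-runs because report.gen -3->-12; new result 12.
  amber.gen: re-runs because config.gen 3->12; merge.gen 1->-2; new result 14.
  parser.gen: re-runs because merge.gen 1->-2; report.gen -3->-12; new result 10.
  stats.gen: re-runs because amber.gen 2->14; new result -1 (unchanged).
  patch.gen: re-runs because config.gen 3->12; new result -1 (unchanged).
  trace.gen: re-runs because parser.gen 4->10; new result -11.
  utils.gen: re-runs because build.gen 4->9; link.gen -2->-3; new result -3.
  meta.gen: re-runs because utils.gen -2->-3; new result 3.
  shard.gen: re-runs because meta.gen 2->3; amber.gen 2->14; new result 3.
  sync.gen: re-runs because shard.gen 2->3; new result 3.
  beta.gen: re-runs because sync.gen 2->3; trace.gen -5->-11; new result 14.
  pack.gen: re-runs because beta.gen 7->14; new result 14.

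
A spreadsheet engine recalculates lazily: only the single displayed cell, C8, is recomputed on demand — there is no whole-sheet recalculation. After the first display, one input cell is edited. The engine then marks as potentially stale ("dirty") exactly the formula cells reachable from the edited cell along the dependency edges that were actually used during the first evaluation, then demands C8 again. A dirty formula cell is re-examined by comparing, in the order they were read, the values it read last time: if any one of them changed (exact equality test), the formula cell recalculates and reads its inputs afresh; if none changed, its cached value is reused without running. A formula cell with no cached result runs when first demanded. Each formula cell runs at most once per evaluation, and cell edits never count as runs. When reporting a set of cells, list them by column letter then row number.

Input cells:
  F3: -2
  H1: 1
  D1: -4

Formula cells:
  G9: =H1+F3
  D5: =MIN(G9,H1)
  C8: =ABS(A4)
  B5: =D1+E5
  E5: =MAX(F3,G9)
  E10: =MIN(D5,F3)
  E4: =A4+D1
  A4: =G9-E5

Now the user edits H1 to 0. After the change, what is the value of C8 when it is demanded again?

New value of C8: 0.
Key observation: the change is absorbed at A4 — it re-runs but produces the same value, and the output's value is unchanged.

First evaluation (everything demanded from the output):
  G9 = 1 + -2 = -1
  E5 = MAX(-2, -1) = -1
  A4 = -1 - -1 = 0
  C8 = ABS(0) = 0

Propagation after the edit:
  G9: runs — H1 1->0; result -2.
  E5: runs — G9 -1->-2; result -2.
  A4: runs — G9 -1->-2; E5 -1->-2; result 0 (same value as before).
  C8: checked — values it read are unchanged (A4 unchanged); reused cached 0 without running.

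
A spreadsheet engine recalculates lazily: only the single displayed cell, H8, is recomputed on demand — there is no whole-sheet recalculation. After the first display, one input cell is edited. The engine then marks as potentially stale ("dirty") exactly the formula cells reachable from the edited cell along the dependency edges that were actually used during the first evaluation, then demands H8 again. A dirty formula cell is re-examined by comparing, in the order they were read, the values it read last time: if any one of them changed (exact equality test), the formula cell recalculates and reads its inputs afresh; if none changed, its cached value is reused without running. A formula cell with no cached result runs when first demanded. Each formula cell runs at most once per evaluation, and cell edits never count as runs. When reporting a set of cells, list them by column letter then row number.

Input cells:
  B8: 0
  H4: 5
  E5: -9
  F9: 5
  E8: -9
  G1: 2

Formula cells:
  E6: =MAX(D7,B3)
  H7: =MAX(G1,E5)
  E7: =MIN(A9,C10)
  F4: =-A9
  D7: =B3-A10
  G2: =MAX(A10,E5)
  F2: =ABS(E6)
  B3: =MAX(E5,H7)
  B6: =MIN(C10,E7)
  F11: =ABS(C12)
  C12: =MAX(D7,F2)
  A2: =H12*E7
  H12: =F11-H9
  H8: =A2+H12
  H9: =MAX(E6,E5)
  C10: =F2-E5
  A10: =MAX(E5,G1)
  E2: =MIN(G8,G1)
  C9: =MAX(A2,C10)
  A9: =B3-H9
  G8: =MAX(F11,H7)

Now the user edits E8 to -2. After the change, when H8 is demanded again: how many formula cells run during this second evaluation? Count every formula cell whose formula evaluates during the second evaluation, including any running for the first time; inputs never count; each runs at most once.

First evaluation (everything demanded from the output):
  A10 = MAX(-9, 2) = 2
  H7 = MAX(2, -9) = 2
  B3 = MAX(-9, 2) = 2
  D7 = 2 - 2 = 0
  E6 = MAX(0, 2) = 2
  F2 = ABS(2) = 2
  C10 = 2 - -9 = 11
  C12 = MAX(0, 2) = 2
  F11 = ABS(2) = 2
  H9 = MAX(2, -9) = 2
  A9 = 2 - 2 = 0
  E7 = MIN(0, 11) = 0
  H12 = 2 - 2 = 0
  A2 = 0 * 0 = 0
  H8 = 0 + 0 = 0

Propagation after the edit:
  E8 feeds no computation that the output demands — nothing is marked dirty and nothing runs.

Key observation: E8 is never demanded by the output, so the edit triggers no recomputation at all.

Formula cells that run: none — 0 in total.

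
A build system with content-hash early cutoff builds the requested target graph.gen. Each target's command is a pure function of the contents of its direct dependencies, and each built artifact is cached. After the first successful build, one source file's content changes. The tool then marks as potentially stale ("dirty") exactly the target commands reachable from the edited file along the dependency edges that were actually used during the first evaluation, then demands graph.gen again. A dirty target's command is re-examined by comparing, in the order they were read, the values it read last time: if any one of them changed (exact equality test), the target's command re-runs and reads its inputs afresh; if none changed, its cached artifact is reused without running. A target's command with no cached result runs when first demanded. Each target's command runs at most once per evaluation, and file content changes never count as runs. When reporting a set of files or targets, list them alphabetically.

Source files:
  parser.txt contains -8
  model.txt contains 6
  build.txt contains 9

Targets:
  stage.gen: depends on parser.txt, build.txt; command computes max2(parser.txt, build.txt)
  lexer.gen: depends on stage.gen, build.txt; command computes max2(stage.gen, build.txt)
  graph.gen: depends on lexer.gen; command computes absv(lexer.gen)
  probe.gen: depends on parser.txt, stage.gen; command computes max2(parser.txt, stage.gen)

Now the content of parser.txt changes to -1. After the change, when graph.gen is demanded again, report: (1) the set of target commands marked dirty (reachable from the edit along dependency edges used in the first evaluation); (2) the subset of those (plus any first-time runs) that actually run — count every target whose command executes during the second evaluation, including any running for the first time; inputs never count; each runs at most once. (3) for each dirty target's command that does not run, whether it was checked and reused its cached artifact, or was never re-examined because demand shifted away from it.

Marked dirty: graph.gen, lexer.gen, stage.gen.
Target commands that run: stage.gen — 1 in total.
Checked but reused from cache: graph.gen, lexer.gen.
Key observation: the change is absorbed at stage.gen — it re-runs but produces the same value, and the output's value is unchanged.

First evaluation (everything demanded from the output):
  stage.gen = max2(-8, 9) = 9
  lexer.gen = max2(9, 9) = 9
  graph.gen = absv(9) = 9

Propagation after the edit:
  stage.gen: runs — parser.txt -8->-1; result 9 (same value as before).
  lexer.gen: checked — values it read are unchanged (stage.gen unchanged, build.txt unchanged); reused cached 9 without running.
  graph.gen: checked — values it read are unchanged (lexer.gen unchanged); reused cached 9 without running.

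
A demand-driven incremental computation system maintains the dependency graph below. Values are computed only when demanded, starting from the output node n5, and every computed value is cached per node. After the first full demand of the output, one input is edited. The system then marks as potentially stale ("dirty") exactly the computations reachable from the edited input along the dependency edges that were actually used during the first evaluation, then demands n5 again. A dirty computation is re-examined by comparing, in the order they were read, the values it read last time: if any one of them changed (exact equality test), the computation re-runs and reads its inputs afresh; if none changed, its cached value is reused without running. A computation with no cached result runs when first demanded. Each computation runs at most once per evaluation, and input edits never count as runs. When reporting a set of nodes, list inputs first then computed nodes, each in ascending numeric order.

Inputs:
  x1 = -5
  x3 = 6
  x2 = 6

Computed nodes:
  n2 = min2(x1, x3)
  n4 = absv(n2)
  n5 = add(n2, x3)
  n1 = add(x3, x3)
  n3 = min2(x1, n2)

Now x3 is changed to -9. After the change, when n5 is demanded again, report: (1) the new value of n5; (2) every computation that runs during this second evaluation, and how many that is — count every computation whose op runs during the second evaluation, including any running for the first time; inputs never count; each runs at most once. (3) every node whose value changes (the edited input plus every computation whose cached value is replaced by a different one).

New value of n5: -18.
Computations that run: n2, n5 — 2 in total.
Values that change: x3, n2, n5.

First evaluation (everything demanded from the output):
  n2 = min2(-5, 6) = -5
  n5 = add(-5, 6) = 1

Propagation after the edit:
  n2: runs — x3 6->-9; result -9.
  n5: runs — n2 -5->-9; x3 6->-9; result -18.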